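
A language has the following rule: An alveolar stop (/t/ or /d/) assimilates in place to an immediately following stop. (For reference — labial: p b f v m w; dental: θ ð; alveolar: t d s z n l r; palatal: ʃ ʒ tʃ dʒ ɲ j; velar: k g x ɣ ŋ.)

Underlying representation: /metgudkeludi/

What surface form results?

[mekgugkeludi]

/t/ before /g/ (velar) → [k]
/d/ before /k/ (velar) → [g]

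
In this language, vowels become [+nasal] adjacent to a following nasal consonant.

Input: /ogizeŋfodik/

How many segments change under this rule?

1

/e/ before nasal /ŋ/ → [ẽ]
1 segment changes.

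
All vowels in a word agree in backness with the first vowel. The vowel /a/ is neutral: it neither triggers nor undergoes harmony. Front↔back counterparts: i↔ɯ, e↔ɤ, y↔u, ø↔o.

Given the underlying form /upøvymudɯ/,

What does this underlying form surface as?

/ø/ harmonizes with /u/ ([+back]) → [o]
/y/ harmonizes with /u/ ([+back]) → [u]

[upovumudɯ]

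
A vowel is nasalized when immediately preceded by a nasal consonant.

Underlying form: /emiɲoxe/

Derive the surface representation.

/i/ after nasal /m/ → [ĩ]
/o/ after nasal /ɲ/ → [õ]

[emĩɲõxe]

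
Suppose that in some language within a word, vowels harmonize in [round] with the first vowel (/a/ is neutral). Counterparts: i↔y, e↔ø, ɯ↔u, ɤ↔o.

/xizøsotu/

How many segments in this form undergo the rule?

/ø/ harmonizes with /i/ ([-round]) → [e]
/o/ harmonizes with /i/ ([-round]) → [ɤ]
/u/ harmonizes with /i/ ([-round]) → [ɯ]
3 segments change.

3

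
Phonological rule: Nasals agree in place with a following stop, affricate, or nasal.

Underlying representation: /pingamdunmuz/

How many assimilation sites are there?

/n/ before /g/ (velar) → [ŋ]
/m/ before /d/ (alveolar) → [n]
/n/ before /m/ (labial) → [m]
3 segments change.

3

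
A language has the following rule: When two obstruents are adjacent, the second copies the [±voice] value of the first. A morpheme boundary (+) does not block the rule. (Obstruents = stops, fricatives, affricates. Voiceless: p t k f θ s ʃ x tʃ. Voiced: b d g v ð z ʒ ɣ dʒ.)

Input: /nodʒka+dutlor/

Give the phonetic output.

/k/ after /dʒ/ (voiced) → [g]

[nodʒga+dutlor]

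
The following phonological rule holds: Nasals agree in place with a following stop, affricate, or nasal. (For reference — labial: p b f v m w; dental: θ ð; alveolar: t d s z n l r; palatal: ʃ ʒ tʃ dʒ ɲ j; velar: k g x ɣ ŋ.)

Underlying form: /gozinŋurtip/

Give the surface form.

[goziŋŋurtip]

/n/ before /ŋ/ (velar) → [ŋ]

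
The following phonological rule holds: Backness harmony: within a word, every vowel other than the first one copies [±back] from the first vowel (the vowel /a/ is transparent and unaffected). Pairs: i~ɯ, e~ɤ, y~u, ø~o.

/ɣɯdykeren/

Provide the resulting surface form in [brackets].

/y/ harmonizes with /ɯ/ ([+back]) → [u]
/e/ harmonizes with /ɯ/ ([+back]) → [ɤ]
/e/ harmonizes with /ɯ/ ([+back]) → [ɤ]

[ɣɯdukɤrɤn]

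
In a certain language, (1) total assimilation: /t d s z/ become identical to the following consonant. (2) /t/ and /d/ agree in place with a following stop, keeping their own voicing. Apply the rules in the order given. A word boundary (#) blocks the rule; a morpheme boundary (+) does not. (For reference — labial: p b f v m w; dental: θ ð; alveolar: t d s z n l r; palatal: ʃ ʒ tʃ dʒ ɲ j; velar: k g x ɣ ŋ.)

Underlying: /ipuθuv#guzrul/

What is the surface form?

[ipuθuv#gurrul]

Rule 1: /z/ before /r/ → [r] (total assimilation)
After rule 1: ipuθuv#gurrul
Rule 2: no segment meets the rule's conditions; no change.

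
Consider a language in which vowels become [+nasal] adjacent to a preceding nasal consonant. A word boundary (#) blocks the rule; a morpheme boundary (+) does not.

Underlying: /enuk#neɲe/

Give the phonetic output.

/u/ after nasal /n/ → [ũ]
/e/ after nasal /n/ → [ẽ]
/e/ after nasal /ɲ/ → [ẽ]

[enũk#nẽɲẽ]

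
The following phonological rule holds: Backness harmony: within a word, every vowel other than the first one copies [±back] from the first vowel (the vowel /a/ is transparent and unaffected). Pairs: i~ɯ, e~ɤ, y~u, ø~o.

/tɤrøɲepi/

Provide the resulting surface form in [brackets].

[tɤroɲɤpɯ]

/ø/ harmonizes with /ɤ/ ([+back]) → [o]
/e/ harmonizes with /ɤ/ ([+back]) → [ɤ]
/i/ harmonizes with /ɤ/ ([+back]) → [ɯ]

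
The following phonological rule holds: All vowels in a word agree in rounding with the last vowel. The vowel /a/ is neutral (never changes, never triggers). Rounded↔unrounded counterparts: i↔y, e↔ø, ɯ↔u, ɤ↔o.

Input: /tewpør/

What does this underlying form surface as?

[tøwpør]

/e/ harmonizes with /ø/ ([+round]) → [ø]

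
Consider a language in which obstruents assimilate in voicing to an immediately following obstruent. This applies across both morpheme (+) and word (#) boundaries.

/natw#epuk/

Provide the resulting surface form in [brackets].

no segment meets the rule's conditions; no change.

[natw#epuk]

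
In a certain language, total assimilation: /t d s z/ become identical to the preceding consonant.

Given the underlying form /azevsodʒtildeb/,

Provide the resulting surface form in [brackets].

[azevvodʒdʒilleb]

/s/ after /v/ → [v] (total assimilation)
/t/ after /dʒ/ → [dʒ] (total assimilation)
/d/ after /l/ → [l] (total assimilation)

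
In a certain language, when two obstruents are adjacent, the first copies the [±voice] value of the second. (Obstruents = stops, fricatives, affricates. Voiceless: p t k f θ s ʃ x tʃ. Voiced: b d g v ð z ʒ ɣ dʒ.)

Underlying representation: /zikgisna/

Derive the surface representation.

[ziggisna]

/k/ before /g/ (voiced) → [g]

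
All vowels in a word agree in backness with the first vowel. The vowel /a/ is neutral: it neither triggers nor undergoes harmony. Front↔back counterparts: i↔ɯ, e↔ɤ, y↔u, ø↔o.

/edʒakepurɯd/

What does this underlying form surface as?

/u/ harmonizes with /e/ ([-back]) → [y]
/ɯ/ harmonizes with /e/ ([-back]) → [i]

[edʒakepyrid]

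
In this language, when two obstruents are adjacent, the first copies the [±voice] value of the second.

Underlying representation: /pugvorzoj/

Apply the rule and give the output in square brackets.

[pugvorzoj]

no segment meets the rule's conditions; no change.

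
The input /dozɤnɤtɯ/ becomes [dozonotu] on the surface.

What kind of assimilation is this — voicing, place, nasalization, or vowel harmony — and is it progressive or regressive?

vowel harmony, progressive

/ɤ/→[o] /ɤ/→[o] /ɯ/→[u].
Vowels agree with the first vowel, so the harmony is progressive.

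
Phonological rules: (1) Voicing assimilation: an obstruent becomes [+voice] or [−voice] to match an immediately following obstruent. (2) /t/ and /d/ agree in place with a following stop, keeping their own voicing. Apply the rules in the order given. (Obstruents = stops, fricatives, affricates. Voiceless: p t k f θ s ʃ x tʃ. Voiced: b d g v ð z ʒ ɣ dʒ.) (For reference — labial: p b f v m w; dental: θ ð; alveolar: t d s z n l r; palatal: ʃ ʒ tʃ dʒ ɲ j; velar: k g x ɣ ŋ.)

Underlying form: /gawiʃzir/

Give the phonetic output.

[gawiʒzir]

Rule 1: /ʃ/ before /z/ (voiced) → [ʒ]
After rule 1: gawiʒzir
Rule 2: no segment meets the rule's conditions; no change.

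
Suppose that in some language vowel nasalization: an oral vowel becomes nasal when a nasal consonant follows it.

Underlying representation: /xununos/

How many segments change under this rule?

/u/ before nasal /n/ → [ũ]
/u/ before nasal /n/ → [ũ]
2 segments change.

2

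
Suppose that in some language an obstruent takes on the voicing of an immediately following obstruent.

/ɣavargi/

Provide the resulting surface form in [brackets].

[ɣavargi]

no segment meets the rule's conditions; no change.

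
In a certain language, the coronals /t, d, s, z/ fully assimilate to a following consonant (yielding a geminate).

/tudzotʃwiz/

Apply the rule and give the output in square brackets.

/d/ before /z/ → [z] (total assimilation)

[tuzzotʃwiz]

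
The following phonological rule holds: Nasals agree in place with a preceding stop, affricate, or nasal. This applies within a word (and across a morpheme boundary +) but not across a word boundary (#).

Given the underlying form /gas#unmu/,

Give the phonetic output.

/m/ after /n/ (alveolar) → [n]

[gas#unnu]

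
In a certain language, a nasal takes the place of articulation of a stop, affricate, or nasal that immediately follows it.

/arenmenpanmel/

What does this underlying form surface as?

/n/ before /m/ (labial) → [m]
/n/ before /p/ (labial) → [m]
/n/ before /m/ (labial) → [m]

[aremmempammel]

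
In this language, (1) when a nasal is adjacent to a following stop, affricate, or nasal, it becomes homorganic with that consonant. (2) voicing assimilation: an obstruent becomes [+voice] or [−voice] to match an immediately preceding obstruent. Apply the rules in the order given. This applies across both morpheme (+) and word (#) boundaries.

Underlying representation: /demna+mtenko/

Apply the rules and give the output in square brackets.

Rule 1: /m/ before /n/ (alveolar) → [n]
Rule 1: /m/ before /t/ (alveolar) → [n]
Rule 1: /n/ before /k/ (velar) → [ŋ]
After rule 1: denna+nteŋko
Rule 2: no segment meets the rule's conditions; no change.

[denna+nteŋko]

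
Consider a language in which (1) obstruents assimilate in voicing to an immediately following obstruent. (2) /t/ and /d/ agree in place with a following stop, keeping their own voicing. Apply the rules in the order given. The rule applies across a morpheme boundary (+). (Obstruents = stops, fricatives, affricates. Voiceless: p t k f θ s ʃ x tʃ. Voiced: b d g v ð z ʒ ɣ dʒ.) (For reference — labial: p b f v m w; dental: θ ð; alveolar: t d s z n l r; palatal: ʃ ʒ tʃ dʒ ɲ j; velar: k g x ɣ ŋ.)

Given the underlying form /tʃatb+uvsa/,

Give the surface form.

[tʃabb+ufsa]

Rule 1: /t/ before /b/ (voiced) → [d]
Rule 1: /v/ before /s/ (voiceless) → [f]
After rule 1: tʃadb+ufsa
Rule 2: /d/ before /b/ (labial) → [b]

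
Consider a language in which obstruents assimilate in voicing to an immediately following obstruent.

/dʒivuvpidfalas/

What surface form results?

[dʒivufpitfalas]

/v/ before /p/ (voiceless) → [f]
/d/ before /f/ (voiceless) → [t]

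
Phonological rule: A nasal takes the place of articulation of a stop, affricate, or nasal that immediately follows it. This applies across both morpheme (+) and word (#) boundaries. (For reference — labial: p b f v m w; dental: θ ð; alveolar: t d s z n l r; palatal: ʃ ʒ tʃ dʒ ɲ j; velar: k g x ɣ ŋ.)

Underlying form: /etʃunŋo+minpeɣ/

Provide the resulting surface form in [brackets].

/n/ before /ŋ/ (velar) → [ŋ]
/n/ before /p/ (labial) → [m]

[etʃuŋŋo+mimpeɣ]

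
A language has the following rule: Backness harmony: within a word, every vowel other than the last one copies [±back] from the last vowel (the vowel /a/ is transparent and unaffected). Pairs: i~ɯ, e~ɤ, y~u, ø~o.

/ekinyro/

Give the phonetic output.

/e/ harmonizes with /o/ ([+back]) → [ɤ]
/i/ harmonizes with /o/ ([+back]) → [ɯ]
/y/ harmonizes with /o/ ([+back]) → [u]

[ɤkɯnuro]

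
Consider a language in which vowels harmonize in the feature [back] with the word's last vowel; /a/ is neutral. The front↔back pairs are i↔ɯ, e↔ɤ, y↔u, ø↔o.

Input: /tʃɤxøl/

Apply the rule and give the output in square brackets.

/ɤ/ harmonizes with /ø/ ([-back]) → [e]

[tʃexøl]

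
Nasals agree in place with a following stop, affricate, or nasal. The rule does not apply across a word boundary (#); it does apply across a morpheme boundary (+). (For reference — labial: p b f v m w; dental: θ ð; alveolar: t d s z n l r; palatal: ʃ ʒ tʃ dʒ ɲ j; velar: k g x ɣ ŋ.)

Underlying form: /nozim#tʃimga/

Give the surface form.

/m/ before /g/ (velar) → [ŋ]

[nozim#tʃiŋga]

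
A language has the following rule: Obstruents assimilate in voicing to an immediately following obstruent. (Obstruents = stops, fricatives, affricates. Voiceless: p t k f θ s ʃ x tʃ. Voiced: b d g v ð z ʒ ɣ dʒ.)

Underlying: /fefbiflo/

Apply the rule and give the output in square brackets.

/f/ before /b/ (voiced) → [v]

[fevbiflo]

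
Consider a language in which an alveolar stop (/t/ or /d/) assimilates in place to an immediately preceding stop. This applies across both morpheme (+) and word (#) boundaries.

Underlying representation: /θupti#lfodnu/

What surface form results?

[θuppi#lfodnu]

/t/ after /p/ (labial) → [p]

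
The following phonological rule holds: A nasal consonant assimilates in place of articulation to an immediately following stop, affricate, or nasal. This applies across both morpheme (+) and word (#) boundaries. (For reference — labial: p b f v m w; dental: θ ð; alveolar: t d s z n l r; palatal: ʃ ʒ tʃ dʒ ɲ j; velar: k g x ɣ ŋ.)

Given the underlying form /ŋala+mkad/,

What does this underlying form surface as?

[ŋala+ŋkad]

/m/ before /k/ (velar) → [ŋ]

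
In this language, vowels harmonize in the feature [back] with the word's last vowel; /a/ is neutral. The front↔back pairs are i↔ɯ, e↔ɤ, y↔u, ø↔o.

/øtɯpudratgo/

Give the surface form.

[otɯpudratgo]

/ø/ harmonizes with /o/ ([+back]) → [o]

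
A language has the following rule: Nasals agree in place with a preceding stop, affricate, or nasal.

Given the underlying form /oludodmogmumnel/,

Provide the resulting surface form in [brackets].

/m/ after /d/ (alveolar) → [n]
/m/ after /g/ (velar) → [ŋ]
/n/ after /m/ (labial) → [m]

[oludodnogŋummel]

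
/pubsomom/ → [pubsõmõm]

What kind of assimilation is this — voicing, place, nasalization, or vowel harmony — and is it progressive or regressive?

nasalization, regressive

/o/→[õ] /o/→[õ].
Each target copies a feature from the following segment, so the direction is regressive.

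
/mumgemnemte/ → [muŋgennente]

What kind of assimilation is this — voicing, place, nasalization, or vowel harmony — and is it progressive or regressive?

place assimilation, regressive

/m/→[ŋ] /m/→[n] /m/→[n].
Each target copies a feature from the following segment, so the direction is regressive.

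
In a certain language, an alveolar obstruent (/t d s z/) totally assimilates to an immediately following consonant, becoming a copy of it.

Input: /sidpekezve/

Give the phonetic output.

[sippekevve]

/d/ before /p/ → [p] (total assimilation)
/z/ before /v/ → [v] (total assimilation)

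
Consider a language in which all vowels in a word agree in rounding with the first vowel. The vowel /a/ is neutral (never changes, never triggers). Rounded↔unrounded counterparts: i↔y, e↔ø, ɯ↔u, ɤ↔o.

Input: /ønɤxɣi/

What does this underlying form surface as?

/ɤ/ harmonizes with /ø/ ([+round]) → [o]
/i/ harmonizes with /ø/ ([+round]) → [y]

[ønoxɣy]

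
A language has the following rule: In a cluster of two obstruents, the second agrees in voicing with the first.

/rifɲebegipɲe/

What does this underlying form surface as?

no segment meets the rule's conditions; no change.

[rifɲebegipɲe]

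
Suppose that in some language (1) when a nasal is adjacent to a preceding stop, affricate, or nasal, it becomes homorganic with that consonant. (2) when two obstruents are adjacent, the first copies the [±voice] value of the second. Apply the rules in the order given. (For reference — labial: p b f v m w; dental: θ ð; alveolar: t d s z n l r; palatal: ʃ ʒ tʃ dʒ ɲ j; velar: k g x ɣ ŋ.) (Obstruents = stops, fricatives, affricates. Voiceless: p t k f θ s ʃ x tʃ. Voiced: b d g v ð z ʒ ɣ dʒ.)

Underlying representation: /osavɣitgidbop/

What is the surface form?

[osavɣidgidbop]

Rule 1: no segment meets the rule's conditions; no change.
After rule 1: osavɣitgidbop
Rule 2: /t/ before /g/ (voiced) → [d]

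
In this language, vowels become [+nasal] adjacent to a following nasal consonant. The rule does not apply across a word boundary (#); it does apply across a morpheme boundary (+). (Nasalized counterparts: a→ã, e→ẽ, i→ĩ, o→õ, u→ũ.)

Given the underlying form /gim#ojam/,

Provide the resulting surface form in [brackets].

[gĩm#ojãm]

/i/ before nasal /m/ → [ĩ]
/a/ before nasal /m/ → [ã]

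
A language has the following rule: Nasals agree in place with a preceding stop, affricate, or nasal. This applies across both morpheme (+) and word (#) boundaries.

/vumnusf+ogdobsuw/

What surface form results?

[vummusf+ogdobsuw]

/n/ after /m/ (labial) → [m]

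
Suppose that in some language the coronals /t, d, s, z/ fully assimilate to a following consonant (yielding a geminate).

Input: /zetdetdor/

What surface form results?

[zeddeddor]

/t/ before /d/ → [d] (total assimilation)
/t/ before /d/ → [d] (total assimilation)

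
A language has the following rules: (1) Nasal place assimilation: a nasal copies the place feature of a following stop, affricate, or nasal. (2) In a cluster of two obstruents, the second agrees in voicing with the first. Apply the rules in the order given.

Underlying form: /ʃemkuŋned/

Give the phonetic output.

Rule 1: /m/ before /k/ (velar) → [ŋ]
Rule 1: /ŋ/ before /n/ (alveolar) → [n]
After rule 1: ʃeŋkunned
Rule 2: no segment meets the rule's conditions; no change.

[ʃeŋkunned]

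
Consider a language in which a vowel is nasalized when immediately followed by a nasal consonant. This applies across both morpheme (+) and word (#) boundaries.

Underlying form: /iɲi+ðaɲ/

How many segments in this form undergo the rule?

2

/i/ before nasal /ɲ/ → [ĩ]
/a/ before nasal /ɲ/ → [ã]
2 segments change.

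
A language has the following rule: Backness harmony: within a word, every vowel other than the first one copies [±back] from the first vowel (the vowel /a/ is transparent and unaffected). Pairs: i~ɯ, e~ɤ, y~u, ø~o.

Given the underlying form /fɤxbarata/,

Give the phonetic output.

no segment meets the rule's conditions; no change.

[fɤxbarata]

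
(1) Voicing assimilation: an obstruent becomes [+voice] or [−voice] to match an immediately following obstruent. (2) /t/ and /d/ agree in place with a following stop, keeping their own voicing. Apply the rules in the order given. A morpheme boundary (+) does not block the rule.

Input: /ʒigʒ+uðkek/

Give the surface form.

Rule 1: /ð/ before /k/ (voiceless) → [θ]
After rule 1: ʒigʒ+uθkek
Rule 2: no segment meets the rule's conditions; no change.

[ʒigʒ+uθkek]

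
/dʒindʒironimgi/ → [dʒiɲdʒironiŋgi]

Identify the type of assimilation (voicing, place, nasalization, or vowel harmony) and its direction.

/n/→[ɲ] /m/→[ŋ].
Each target copies a feature from the following segment, so the direction is regressive.

place assimilation, regressive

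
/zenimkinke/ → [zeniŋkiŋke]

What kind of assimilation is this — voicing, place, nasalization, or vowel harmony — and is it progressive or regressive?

place assimilation, regressive

/m/→[ŋ] /n/→[ŋ].
Each target copies a feature from the following segment, so the direction is regressive.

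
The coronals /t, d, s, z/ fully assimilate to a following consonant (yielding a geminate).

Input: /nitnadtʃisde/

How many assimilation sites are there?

/t/ before /n/ → [n] (total assimilation)
/d/ before /tʃ/ → [tʃ] (total assimilation)
/s/ before /d/ → [d] (total assimilation)
3 segments change.

3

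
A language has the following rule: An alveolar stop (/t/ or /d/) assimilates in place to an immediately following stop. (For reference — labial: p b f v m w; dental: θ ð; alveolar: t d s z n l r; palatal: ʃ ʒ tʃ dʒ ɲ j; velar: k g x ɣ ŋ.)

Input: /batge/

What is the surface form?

[bakge]

/t/ before /g/ (velar) → [k]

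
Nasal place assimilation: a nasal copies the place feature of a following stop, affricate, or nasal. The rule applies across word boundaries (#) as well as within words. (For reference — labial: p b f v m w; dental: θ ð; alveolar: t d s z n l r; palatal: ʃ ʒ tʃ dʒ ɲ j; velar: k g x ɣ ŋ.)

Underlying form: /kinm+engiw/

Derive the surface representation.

/n/ before /m/ (labial) → [m]
/n/ before /g/ (velar) → [ŋ]

[kimm+eŋgiw]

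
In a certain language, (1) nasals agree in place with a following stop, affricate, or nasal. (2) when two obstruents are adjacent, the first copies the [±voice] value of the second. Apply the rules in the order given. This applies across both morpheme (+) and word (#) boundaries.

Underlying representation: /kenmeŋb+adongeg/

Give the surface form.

Rule 1: /n/ before /m/ (labial) → [m]
Rule 1: /ŋ/ before /b/ (labial) → [m]
Rule 1: /n/ before /g/ (velar) → [ŋ]
After rule 1: kemmemb+adoŋgeg
Rule 2: no segment meets the rule's conditions; no change.

[kemmemb+adoŋgeg]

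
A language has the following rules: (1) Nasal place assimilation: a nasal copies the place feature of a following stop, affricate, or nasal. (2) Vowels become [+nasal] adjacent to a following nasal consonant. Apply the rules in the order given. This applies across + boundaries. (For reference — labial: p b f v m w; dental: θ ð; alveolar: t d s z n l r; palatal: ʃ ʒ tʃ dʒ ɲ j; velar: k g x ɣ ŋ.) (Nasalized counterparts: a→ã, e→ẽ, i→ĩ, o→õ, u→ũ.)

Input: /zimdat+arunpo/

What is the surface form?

Rule 1: /m/ before /d/ (alveolar) → [n]
Rule 1: /n/ before /p/ (labial) → [m]
After rule 1: zindat+arumpo
Rule 2: /i/ before nasal /n/ → [ĩ]
Rule 2: /u/ before nasal /m/ → [ũ]

[zĩndat+arũmpo]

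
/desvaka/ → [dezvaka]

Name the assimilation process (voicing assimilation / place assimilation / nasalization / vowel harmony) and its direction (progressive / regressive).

/s/→[z].
Each target copies a feature from the following segment, so the direction is regressive.

voicing assimilation, regressive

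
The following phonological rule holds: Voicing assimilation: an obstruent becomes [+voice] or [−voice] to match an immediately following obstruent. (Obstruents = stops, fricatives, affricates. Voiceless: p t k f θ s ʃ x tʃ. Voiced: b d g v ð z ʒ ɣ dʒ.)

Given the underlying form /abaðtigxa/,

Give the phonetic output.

/ð/ before /t/ (voiceless) → [θ]
/g/ before /x/ (voiceless) → [k]

[abaθtikxa]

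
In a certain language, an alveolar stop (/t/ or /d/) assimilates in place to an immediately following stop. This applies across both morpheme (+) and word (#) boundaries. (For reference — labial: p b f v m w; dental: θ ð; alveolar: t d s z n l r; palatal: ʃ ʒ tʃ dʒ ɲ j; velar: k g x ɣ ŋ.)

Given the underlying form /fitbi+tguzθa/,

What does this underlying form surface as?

/t/ before /b/ (labial) → [p]
/t/ before /g/ (velar) → [k]

[fipbi+kguzθa]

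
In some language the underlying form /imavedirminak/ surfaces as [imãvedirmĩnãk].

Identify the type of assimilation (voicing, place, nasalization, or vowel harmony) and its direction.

/a/→[ã] /i/→[ĩ] /a/→[ã].
Each target copies a feature from the preceding segment, so the direction is progressive.

nasalization, progressive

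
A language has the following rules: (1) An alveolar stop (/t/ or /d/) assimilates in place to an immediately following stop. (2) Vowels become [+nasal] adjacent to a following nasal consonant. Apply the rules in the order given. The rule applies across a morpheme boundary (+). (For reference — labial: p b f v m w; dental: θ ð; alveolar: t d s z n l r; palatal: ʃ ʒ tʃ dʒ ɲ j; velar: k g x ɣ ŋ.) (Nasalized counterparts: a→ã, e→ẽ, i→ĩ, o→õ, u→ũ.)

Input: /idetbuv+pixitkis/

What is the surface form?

[idepbuv+pixikkis]

Rule 1: /t/ before /b/ (labial) → [p]
Rule 1: /t/ before /k/ (velar) → [k]
After rule 1: idepbuv+pixikkis
Rule 2: no segment meets the rule's conditions; no change.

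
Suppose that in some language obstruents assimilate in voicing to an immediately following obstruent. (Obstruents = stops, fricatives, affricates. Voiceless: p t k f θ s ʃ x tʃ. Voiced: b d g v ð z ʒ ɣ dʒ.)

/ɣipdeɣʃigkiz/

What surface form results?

/p/ before /d/ (voiced) → [b]
/ɣ/ before /ʃ/ (voiceless) → [x]
/g/ before /k/ (voiceless) → [k]

[ɣibdexʃikkiz]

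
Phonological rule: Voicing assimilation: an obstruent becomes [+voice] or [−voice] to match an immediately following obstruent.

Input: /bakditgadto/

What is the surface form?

/k/ before /d/ (voiced) → [g]
/t/ before /g/ (voiced) → [d]
/d/ before /t/ (voiceless) → [t]

[bagdidgatto]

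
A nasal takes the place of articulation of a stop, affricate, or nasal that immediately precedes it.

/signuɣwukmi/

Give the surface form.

[sigŋuɣwukŋi]

/n/ after /g/ (velar) → [ŋ]
/m/ after /k/ (velar) → [ŋ]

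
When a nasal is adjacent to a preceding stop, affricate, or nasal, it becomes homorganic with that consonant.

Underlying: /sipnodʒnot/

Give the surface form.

/n/ after /p/ (labial) → [m]
/n/ after /dʒ/ (palatal) → [ɲ]

[sipmodʒɲot]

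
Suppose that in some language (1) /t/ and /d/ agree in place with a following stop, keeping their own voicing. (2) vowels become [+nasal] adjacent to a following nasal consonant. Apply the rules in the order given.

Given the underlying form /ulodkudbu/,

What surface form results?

Rule 1: /d/ before /k/ (velar) → [g]
Rule 1: /d/ before /b/ (labial) → [b]
After rule 1: ulogkubbu
Rule 2: no segment meets the rule's conditions; no change.

[ulogkubbu]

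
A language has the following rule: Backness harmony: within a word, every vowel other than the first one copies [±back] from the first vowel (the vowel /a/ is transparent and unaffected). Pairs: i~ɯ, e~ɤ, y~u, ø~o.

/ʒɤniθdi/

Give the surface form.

[ʒɤnɯθdɯ]

/i/ harmonizes with /ɤ/ ([+back]) → [ɯ]
/i/ harmonizes with /ɤ/ ([+back]) → [ɯ]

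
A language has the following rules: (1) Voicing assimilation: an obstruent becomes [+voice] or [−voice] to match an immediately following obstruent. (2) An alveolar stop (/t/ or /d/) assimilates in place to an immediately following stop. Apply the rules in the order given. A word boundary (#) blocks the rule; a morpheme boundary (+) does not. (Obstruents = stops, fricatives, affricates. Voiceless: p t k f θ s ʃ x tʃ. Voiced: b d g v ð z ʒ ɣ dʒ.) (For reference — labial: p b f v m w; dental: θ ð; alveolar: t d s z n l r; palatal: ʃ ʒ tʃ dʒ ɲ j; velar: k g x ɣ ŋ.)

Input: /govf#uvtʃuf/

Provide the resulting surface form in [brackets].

Rule 1: /v/ before /f/ (voiceless) → [f]
Rule 1: /v/ before /tʃ/ (voiceless) → [f]
After rule 1: goff#uftʃuf
Rule 2: no segment meets the rule's conditions; no change.

[goff#uftʃuf]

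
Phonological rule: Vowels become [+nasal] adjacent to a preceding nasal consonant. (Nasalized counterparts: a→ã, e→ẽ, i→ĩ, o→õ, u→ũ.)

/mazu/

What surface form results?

[mãzu]

/a/ after nasal /m/ → [ã]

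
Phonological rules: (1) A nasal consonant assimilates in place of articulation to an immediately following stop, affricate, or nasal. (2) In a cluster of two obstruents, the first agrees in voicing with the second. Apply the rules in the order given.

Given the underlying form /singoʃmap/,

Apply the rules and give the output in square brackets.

Rule 1: /n/ before /g/ (velar) → [ŋ]
After rule 1: siŋgoʃmap
Rule 2: no segment meets the rule's conditions; no change.

[siŋgoʃmap]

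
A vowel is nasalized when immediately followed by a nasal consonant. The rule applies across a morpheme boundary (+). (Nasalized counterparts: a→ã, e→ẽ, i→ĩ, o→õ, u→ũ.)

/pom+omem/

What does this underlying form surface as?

[põm+õmẽm]

/o/ before nasal /m/ → [õ]
/o/ before nasal /m/ → [õ]
/e/ before nasal /m/ → [ẽ]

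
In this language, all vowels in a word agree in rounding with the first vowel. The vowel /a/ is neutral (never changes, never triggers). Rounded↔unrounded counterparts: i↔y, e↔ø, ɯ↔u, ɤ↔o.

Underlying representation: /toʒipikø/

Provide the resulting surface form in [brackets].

[toʒypykø]

/i/ harmonizes with /o/ ([+round]) → [y]
/i/ harmonizes with /o/ ([+round]) → [y]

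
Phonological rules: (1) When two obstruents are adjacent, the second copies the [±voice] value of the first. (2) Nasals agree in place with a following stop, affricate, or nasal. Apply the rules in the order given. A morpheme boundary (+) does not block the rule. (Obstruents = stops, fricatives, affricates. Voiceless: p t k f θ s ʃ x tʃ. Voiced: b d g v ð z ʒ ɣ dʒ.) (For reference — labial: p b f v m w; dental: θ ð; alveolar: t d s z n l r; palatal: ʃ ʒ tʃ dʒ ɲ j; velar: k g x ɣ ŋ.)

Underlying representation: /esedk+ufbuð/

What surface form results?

Rule 1: /k/ after /d/ (voiced) → [g]
Rule 1: /b/ after /f/ (voiceless) → [p]
After rule 1: esedg+ufpuð
Rule 2: no segment meets the rule's conditions; no change.

[esedg+ufpuð]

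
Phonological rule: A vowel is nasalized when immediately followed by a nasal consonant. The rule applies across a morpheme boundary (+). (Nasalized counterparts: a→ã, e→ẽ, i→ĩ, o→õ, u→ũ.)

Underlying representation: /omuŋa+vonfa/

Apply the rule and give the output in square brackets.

/o/ before nasal /m/ → [õ]
/u/ before nasal /ŋ/ → [ũ]
/o/ before nasal /n/ → [õ]

[õmũŋa+võnfa]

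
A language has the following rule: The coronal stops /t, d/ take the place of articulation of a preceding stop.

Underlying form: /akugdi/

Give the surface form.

[akuggi]

/d/ after /g/ (velar) → [g]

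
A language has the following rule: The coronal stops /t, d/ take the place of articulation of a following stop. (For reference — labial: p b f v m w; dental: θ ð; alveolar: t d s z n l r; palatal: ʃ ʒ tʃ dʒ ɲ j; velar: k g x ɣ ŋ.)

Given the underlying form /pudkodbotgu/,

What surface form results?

[pugkobbokgu]

/d/ before /k/ (velar) → [g]
/d/ before /b/ (labial) → [b]
/t/ before /g/ (velar) → [k]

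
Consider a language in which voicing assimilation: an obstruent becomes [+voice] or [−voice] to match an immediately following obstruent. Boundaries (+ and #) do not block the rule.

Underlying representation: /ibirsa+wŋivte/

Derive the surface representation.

/v/ before /t/ (voiceless) → [f]

[ibirsa+wŋifte]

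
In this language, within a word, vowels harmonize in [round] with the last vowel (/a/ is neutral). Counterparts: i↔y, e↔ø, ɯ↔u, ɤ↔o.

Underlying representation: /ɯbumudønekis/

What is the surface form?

/u/ harmonizes with /i/ ([-round]) → [ɯ]
/u/ harmonizes with /i/ ([-round]) → [ɯ]
/ø/ harmonizes with /i/ ([-round]) → [e]

[ɯbɯmɯdenekis]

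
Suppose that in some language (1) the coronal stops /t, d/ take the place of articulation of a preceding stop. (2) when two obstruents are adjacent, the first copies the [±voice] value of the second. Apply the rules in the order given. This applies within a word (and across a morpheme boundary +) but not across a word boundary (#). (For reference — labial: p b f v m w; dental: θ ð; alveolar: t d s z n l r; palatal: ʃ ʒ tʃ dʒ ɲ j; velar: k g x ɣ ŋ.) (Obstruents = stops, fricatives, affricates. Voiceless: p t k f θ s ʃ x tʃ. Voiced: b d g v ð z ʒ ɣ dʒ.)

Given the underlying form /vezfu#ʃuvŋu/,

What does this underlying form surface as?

[vesfu#ʃuvŋu]

Rule 1: no segment meets the rule's conditions; no change.
After rule 1: vezfu#ʃuvŋu
Rule 2: /z/ before /f/ (voiceless) → [s]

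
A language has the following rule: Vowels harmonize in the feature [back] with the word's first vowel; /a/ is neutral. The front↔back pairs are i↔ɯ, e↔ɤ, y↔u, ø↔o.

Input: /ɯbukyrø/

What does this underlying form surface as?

/y/ harmonizes with /ɯ/ ([+back]) → [u]
/ø/ harmonizes with /ɯ/ ([+back]) → [o]

[ɯbukuro]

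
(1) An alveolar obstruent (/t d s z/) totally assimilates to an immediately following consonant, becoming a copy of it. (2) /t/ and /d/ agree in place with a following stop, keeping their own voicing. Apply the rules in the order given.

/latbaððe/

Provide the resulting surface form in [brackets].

Rule 1: /t/ before /b/ → [b] (total assimilation)
After rule 1: labbaððe
Rule 2: no segment meets the rule's conditions; no change.

[labbaððe]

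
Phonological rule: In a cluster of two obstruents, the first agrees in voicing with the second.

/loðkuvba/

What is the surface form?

/ð/ before /k/ (voiceless) → [θ]

[loθkuvba]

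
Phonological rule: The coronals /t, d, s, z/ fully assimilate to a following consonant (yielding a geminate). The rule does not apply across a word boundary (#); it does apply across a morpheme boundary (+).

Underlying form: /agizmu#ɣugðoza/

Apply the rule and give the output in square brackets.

/z/ before /m/ → [m] (total assimilation)

[agimmu#ɣugðoza]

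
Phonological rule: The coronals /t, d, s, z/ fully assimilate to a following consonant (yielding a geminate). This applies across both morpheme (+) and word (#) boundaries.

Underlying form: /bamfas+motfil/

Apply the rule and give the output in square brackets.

/s/ before /m/ → [m] (total assimilation)
/t/ before /f/ → [f] (total assimilation)

[bamfam+moffil]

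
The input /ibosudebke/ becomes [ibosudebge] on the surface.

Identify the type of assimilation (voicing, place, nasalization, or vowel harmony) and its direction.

/k/→[g].
Each target copies a feature from the preceding segment, so the direction is progressive.

voicing assimilation, progressive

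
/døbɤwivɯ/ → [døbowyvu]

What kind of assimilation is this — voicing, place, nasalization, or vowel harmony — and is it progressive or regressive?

/ɤ/→[o] /i/→[y] /ɯ/→[u].
Vowels agree with the first vowel, so the harmony is progressive.

vowel harmony, progressive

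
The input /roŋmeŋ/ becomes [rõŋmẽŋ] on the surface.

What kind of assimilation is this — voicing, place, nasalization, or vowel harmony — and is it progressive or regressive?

/o/→[õ] /e/→[ẽ].
Each target copies a feature from the following segment, so the direction is regressive.

nasalization, regressive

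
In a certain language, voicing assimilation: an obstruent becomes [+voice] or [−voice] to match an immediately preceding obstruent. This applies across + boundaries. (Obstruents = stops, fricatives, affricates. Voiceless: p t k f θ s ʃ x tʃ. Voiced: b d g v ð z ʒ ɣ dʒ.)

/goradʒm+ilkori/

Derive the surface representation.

[goradʒm+ilkori]

no segment meets the rule's conditions; no change.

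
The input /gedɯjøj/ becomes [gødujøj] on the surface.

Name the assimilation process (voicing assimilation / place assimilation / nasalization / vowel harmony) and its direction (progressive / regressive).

vowel harmony, regressive

/e/→[ø] /ɯ/→[u].
Vowels agree with the last vowel, so the harmony is regressive.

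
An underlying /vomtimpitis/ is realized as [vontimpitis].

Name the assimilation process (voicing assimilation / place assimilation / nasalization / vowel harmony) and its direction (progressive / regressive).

place assimilation, regressive

/m/→[n].
Each target copies a feature from the following segment, so the direction is regressive.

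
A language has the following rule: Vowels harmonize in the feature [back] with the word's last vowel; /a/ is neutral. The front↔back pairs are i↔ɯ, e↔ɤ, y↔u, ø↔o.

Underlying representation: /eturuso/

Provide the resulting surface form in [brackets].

[ɤturuso]

/e/ harmonizes with /o/ ([+back]) → [ɤ]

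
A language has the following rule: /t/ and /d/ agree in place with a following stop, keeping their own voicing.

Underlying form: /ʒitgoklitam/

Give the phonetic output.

[ʒikgoklitam]

/t/ before /g/ (velar) → [k]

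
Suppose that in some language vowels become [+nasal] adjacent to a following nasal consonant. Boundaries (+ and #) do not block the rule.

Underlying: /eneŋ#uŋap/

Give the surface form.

[ẽnẽŋ#ũŋap]

/e/ before nasal /n/ → [ẽ]
/e/ before nasal /ŋ/ → [ẽ]
/u/ before nasal /ŋ/ → [ũ]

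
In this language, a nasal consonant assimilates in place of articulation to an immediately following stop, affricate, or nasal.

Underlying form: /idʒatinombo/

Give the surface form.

[idʒatinombo]

no segment meets the rule's conditions; no change.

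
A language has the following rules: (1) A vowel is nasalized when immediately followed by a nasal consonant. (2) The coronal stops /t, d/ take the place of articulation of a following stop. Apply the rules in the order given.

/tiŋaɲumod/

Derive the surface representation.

Rule 1: /i/ before nasal /ŋ/ → [ĩ]
Rule 1: /a/ before nasal /ɲ/ → [ã]
Rule 1: /u/ before nasal /m/ → [ũ]
After rule 1: tĩŋãɲũmod
Rule 2: no segment meets the rule's conditions; no change.

[tĩŋãɲũmod]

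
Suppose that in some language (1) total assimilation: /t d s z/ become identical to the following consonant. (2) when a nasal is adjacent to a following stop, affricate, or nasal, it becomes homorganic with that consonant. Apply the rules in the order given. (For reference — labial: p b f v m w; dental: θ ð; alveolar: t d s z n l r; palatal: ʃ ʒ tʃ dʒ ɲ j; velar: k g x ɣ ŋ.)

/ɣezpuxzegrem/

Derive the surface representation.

[ɣeppuxzegrem]

Rule 1: /z/ before /p/ → [p] (total assimilation)
After rule 1: ɣeppuxzegrem
Rule 2: no segment meets the rule's conditions; no change.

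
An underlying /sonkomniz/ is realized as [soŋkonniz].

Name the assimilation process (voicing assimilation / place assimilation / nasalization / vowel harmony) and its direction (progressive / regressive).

place assimilation, regressive

/n/→[ŋ] /m/→[n].
Each target copies a feature from the following segment, so the direction is regressive.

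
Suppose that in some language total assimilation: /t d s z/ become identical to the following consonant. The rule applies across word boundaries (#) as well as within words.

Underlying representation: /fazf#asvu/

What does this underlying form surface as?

/z/ before /f/ → [f] (total assimilation)
/s/ before /v/ → [v] (total assimilation)

[faff#avvu]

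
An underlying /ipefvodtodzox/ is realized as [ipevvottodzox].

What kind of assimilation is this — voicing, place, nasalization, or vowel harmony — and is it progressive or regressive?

/f/→[v] /d/→[t].
Each target copies a feature from the following segment, so the direction is regressive.

voicing assimilation, regressive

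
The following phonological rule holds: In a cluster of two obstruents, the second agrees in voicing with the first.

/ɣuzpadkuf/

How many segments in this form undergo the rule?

2

/p/ after /z/ (voiced) → [b]
/k/ after /d/ (voiced) → [g]
2 segments change.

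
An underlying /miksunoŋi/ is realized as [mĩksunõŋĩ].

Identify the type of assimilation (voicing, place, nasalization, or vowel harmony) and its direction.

nasalization, progressive

/i/→[ĩ] /o/→[õ] /i/→[ĩ].
Each target copies a feature from the preceding segment, so the direction is progressive.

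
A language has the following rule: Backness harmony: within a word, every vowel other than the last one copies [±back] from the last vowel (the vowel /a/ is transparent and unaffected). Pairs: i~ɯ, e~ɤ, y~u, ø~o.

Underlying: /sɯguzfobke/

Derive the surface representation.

/ɯ/ harmonizes with /e/ ([-back]) → [i]
/u/ harmonizes with /e/ ([-back]) → [y]
/o/ harmonizes with /e/ ([-back]) → [ø]

[sigyzføbke]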